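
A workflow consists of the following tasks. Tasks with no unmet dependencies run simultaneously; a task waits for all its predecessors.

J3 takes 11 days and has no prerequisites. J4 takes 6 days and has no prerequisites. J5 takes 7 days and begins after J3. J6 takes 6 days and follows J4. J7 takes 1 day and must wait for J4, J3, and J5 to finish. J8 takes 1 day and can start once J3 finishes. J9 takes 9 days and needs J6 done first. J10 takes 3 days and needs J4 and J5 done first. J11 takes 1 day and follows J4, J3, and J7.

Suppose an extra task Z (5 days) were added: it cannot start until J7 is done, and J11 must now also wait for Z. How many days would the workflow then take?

Originally the workflow takes 21 days.
With Z inserted, J11 now waits for max(J4, J3, J7, Z).
New critical path: J3→J5→J7→Z→J11 = 11+7+1+5+1 = 25 ⇒ 25 days.

25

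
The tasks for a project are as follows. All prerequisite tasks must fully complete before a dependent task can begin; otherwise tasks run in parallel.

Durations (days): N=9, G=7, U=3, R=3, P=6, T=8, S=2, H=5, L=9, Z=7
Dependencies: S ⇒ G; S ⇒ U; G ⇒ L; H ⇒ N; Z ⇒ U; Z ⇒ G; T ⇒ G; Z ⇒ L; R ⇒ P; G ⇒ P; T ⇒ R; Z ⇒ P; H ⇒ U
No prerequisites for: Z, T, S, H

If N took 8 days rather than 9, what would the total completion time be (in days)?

24

Baseline: T→G→L = 8+7+9 = 24 → 24 days.
N has 10 days of float (longest path through it is 14).
That remains the longest chain; total 24 days.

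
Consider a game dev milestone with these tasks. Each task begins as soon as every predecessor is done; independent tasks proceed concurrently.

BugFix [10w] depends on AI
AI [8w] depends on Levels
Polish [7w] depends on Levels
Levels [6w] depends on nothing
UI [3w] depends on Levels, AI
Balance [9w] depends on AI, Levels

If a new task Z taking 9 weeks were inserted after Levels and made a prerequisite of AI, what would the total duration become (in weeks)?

Originally the project takes 24 weeks.
With Z inserted, AI now waits for max(Levels, Z).
New critical path: Levels→Z→AI→BugFix = 6+9+8+10 = 33 ⇒ 33 weeks.

33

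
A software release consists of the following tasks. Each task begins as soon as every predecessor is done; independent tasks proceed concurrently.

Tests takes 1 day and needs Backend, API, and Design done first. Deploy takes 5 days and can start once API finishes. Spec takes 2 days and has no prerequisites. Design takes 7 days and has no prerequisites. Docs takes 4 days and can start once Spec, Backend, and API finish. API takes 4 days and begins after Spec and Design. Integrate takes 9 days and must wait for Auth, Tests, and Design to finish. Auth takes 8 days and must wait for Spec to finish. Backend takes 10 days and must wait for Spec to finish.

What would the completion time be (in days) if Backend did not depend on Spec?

With the dependency in place, Spec→Backend→Tests→Integrate = 2+10+1+9 = 22 sets the finish at 22 days.
Without Spec→Backend, Backend's earliest start moves from 2 to 0.
After: Design→API→Tests→Integrate = 7+4+1+9 = 21 → 21 days.

21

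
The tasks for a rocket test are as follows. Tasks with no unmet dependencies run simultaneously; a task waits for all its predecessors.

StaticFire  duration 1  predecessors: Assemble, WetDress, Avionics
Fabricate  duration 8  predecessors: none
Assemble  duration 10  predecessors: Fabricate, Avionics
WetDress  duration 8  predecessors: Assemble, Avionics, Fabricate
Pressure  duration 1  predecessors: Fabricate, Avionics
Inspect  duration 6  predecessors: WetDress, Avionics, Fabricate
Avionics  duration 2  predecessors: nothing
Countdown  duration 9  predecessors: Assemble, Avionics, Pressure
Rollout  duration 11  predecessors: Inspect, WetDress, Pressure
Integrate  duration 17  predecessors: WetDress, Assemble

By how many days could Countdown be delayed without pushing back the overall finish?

16

The longest chain is Fabricate→Assemble→WetDress→Inspect→Rollout = 8+10+8+6+11 = 43; overall finish 43 days.
Countdown finishes as early as 27 and must finish by 43.
Slack of Countdown = 34 − 18 = 16 days.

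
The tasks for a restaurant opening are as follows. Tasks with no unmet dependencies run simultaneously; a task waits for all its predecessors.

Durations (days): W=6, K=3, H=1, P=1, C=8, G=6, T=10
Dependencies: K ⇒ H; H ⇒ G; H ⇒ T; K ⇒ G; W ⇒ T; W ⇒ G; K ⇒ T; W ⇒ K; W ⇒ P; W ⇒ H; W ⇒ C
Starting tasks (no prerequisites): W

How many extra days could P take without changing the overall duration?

Critical path: W→K→H→T = 6+3+1+10 = 20, so the finish is 20 days.
The longest chain containing P totals 7 days.
So P can slip 20 − 7 = 13 days.

13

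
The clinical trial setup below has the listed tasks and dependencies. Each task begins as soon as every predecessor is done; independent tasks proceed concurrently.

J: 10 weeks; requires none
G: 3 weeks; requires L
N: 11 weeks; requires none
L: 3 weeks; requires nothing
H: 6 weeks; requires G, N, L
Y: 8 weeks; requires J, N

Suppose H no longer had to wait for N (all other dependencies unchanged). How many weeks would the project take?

19

Original critical path: N→Y = 11+8 = 19 ⇒ 19 weeks.
Without N→H, H's earliest start moves from 11 to 6.
After: N→Y = 11+8 = 19 → 19 weeks.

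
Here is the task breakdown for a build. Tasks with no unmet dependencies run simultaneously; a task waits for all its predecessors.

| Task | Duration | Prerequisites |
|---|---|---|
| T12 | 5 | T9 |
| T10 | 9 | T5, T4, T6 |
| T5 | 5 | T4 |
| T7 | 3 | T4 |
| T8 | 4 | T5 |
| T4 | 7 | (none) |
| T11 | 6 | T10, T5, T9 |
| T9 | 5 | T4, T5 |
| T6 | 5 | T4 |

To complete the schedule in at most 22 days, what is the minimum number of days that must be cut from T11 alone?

5

Current finish: 27 days; target: 22.
T11 is on every critical path, so each day cut from T11 cuts the finish by one (this holds down to a finish of 22).
Need 27 − 22 = 5 days off T11 → T11 becomes 1 day, finish becomes 22.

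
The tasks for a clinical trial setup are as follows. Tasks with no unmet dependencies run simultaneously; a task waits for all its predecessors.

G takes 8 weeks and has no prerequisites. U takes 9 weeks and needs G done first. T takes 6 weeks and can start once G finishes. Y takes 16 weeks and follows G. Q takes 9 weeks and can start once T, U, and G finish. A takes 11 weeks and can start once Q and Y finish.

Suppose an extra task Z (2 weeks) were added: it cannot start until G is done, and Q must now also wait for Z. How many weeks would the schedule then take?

37

Originally the schedule takes 37 weeks.
With Z inserted, Q now waits for max(T, U, G, Z).
New critical path: G→U→Q→A = 8+9+9+11 = 37 ⇒ 37 weeks.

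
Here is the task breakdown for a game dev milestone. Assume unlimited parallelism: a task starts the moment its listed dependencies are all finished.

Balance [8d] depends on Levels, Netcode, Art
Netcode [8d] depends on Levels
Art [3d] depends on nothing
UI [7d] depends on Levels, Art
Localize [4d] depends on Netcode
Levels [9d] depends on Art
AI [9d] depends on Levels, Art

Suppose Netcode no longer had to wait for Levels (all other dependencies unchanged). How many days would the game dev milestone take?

21

With the dependency in place, Art→Levels→Netcode→Balance = 3+9+8+8 = 28 sets the finish at 28 days.
Without Levels→Netcode, Netcode's earliest start moves from 12 to 0.
New critical path: Art→Levels→AI = 3+9+9 = 21 ⇒ 21 days.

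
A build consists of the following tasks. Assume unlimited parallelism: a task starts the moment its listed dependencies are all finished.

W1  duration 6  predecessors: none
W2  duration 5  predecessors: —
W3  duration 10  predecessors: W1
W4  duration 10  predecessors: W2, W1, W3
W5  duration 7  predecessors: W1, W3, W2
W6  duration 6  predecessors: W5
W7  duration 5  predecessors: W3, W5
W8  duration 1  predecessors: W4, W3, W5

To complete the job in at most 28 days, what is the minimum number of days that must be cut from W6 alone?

1

Current finish: 29 days; target: 28.
W6 is on every critical path, so each day cut from W6 cuts the finish by one (this holds down to a finish of 28).
Need 29 − 28 = 1 day off W6 → W6 becomes 5 days, finish becomes 28.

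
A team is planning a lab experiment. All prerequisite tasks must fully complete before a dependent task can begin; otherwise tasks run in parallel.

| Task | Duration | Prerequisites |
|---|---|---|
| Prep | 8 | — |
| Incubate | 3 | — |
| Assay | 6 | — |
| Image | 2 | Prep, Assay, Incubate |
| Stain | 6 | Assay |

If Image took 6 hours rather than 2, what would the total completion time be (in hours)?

Actual critical path: Assay→Stain = 6+6 = 12 ⇒ 12 hours.
Image is off the critical path — its longest chain is 10 hours, giving 2 of slack.
Now Prep→Image = 8+6 = 14 is longest, so the finish becomes 14 hours.

14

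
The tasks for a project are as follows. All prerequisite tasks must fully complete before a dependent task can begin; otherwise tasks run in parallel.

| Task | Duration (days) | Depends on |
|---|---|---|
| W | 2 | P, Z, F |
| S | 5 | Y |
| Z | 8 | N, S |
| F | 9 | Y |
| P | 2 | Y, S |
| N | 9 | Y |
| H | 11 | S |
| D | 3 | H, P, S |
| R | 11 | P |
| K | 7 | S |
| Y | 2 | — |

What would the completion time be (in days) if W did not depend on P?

21

Original critical path: Y→S→H→D = 2+5+11+3 = 21 ⇒ 21 days.
Dropping P→W doesn't change W's earliest start (19); another predecessor still binds.
After: Y→S→H→D = 2+5+11+3 = 21 → 21 days.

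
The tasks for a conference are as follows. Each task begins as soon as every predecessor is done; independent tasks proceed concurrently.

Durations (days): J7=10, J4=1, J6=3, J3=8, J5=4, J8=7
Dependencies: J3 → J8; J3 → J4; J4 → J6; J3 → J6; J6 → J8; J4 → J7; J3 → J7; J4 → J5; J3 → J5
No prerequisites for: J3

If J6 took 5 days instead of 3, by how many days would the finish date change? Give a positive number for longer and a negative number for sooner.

Actual critical path: J3→J4→J6→J8 = 8+1+3+7 = 19 ⇒ 19 days.
Since J6 is critical, the +2 change carries straight to that chain (now 21 days).
That remains the longest chain; total 21 days.
Change in finish: 21 − 19 = +2 days.

2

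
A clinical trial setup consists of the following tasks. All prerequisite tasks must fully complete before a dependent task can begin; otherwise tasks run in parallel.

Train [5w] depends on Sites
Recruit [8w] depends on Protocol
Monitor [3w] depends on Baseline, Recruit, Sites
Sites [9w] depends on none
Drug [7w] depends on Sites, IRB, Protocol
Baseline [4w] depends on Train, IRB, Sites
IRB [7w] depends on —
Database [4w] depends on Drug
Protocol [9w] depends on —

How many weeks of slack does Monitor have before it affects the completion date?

The longest chain is Sites→Train→Baseline→Monitor = 9+5+4+3 = 21; overall finish 21 weeks.
Monitor finishes as early as 21 and must finish by 21.
So Monitor can slip 21 − 21 = 0 weeks.

0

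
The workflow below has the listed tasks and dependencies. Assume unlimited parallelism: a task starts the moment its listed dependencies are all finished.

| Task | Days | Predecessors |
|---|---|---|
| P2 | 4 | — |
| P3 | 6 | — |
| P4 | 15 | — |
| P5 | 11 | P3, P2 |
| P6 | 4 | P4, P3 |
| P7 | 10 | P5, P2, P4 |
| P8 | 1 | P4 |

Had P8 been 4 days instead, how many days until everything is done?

27

Actual critical path: P3→P5→P7 = 6+11+10 = 27 ⇒ 27 days.
The longest path through P8 is only 16 days, so P8 has float 11.
No other chain overtakes it, so the finish is 27 days.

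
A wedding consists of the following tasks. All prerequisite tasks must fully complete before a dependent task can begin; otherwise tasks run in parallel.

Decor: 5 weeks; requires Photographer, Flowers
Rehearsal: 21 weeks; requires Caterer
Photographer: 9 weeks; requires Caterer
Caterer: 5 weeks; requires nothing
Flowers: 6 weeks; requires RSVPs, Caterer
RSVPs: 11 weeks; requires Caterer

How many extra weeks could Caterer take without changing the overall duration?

Critical path: Caterer→RSVPs→Flowers→Decor = 5+11+6+5 = 27, so the finish is 27 weeks.
The longest chain containing Caterer totals 27 weeks.
Float = 27 − 27 = 0.

0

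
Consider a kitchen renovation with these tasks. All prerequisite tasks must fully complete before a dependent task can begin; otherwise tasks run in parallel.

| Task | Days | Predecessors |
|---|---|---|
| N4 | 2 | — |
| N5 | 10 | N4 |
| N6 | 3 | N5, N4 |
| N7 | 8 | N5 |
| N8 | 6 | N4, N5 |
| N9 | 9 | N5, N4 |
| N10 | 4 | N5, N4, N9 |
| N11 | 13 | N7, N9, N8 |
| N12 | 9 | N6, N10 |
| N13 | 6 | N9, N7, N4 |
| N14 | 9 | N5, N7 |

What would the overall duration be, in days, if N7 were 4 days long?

Critical path before the change: N4→N5→N9→N10→N12 = 2+10+9+4+9 = 34 giving 34 days.
N7 has 1 day of float (longest path through it is 33).
That remains the longest chain; total 34 days.

34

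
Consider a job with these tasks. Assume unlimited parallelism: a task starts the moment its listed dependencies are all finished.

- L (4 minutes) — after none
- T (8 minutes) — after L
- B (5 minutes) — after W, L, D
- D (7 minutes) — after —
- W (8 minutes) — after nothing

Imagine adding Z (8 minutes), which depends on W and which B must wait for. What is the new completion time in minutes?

21

Originally the project takes 13 minutes.
With Z inserted, B now waits for max(W, L, D, Z).
New critical path: W→Z→B = 8+8+5 = 21 ⇒ 21 minutes.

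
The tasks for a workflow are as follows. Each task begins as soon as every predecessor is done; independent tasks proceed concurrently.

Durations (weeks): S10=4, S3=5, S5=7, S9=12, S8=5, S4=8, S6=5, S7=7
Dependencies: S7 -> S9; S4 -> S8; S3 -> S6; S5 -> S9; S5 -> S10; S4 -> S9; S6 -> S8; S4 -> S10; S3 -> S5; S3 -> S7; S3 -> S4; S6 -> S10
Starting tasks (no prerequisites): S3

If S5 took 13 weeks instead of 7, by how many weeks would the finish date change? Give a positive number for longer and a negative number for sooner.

The binding path is S3→S4→S9 = 5+8+12 = 25; finish at 25 weeks.
S5 is off the critical path — its longest chain is 24 weeks, giving 1 of slack.
New critical path: S3→S5→S9 = 5+13+12 = 30 ⇒ 30 weeks.
Change in finish: 30 − 25 = +5 weeks.

5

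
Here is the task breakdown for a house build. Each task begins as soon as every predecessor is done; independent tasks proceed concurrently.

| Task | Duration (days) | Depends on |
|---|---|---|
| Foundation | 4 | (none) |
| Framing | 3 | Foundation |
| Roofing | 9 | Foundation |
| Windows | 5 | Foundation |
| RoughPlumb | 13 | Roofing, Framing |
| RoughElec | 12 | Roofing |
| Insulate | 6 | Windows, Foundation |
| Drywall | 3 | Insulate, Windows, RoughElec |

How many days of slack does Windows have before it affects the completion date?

10

Foundation→Roofing→RoughElec→Drywall = 4+9+12+3 = 28 sets the makespan at 28 days.
Longest path through Windows: 18 days (earliest finish 9, latest finish 19).
Slack of Windows = 14 − 4 = 10 days.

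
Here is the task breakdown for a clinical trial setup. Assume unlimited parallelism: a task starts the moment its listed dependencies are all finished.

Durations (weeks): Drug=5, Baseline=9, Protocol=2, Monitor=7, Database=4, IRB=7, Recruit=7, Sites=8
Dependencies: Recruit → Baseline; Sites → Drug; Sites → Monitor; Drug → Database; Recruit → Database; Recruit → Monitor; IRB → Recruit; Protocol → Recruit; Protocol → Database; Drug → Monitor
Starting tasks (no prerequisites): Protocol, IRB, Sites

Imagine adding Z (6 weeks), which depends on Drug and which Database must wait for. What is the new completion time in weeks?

23

Originally the job takes 23 weeks.
With Z inserted, Database now waits for max(Protocol, Recruit, Drug, Z).
New critical path: IRB→Recruit→Baseline = 7+7+9 = 23 ⇒ 23 weeks.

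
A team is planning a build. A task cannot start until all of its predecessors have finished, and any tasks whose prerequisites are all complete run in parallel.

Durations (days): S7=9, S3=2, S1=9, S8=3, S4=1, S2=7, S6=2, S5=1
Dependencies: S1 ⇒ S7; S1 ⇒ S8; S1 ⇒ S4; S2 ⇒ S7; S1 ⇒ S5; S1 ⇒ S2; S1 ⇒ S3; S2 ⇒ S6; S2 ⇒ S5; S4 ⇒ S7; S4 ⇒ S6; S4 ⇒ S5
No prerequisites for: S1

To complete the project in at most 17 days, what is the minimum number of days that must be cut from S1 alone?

8

Current finish: 25 days; target: 17.
S1 is on every critical path, so each day cut from S1 cuts the finish by one (this holds down to a finish of 17).
Need 25 − 17 = 8 days off S1 → S1 becomes 1 day, finish becomes 17.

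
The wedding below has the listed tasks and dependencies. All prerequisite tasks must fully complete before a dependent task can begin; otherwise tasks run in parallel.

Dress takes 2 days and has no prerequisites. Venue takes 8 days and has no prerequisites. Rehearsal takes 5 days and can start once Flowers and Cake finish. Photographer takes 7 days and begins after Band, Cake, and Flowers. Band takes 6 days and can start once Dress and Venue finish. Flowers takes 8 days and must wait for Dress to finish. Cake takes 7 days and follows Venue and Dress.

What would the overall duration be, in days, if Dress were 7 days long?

22

Actual critical path: Venue→Cake→Photographer = 8+7+7 = 22 ⇒ 22 days.
The longest path through Dress is only 17 days, so Dress has float 5.
No other chain overtakes it, so the finish is 22 days.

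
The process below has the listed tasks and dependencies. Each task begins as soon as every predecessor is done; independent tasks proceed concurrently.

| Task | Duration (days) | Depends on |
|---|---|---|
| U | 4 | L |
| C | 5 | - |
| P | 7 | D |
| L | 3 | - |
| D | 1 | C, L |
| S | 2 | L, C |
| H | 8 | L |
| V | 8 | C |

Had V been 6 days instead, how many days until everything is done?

Baseline: C→V = 5+8 = 13 → 13 days.
V is on the critical path; changing it to 6 makes that path 11 days.
Now C→D→P = 5+1+7 = 13 is longest, so the finish becomes 13 days.

13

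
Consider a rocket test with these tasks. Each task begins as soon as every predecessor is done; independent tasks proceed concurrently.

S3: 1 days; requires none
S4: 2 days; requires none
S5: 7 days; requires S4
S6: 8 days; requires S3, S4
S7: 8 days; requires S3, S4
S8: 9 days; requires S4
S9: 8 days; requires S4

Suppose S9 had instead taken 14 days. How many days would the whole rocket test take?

16

Critical path before the change: S4→S8 = 2+9 = 11 giving 11 days.
The longest path through S9 is only 10 days, so S9 has float 1.
New critical path: S4→S9 = 2+14 = 16 ⇒ 16 days.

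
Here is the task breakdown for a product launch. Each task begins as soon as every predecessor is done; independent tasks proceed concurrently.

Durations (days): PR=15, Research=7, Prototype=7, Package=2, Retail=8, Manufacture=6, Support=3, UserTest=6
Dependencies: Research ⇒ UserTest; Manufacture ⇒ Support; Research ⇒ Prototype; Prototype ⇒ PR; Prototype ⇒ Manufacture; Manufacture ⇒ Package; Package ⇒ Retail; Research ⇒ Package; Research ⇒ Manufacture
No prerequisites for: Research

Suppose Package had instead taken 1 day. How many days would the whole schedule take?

The binding path is Research→Prototype→Manufacture→Package→Retail = 7+7+6+2+8 = 30; finish at 30 days.
Since Package is critical, the -1 change carries straight to that chain (now 29 days).
No other chain overtakes it, so the finish is 29 days.

29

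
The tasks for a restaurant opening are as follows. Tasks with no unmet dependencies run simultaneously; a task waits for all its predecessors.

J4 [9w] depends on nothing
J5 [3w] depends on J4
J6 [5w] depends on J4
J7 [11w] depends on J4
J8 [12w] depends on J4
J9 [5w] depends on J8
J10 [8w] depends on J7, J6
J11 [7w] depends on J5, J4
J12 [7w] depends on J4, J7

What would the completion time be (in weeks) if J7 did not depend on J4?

26

With the dependency in place, J4→J7→J10 = 9+11+8 = 28 sets the finish at 28 weeks.
Without J4→J7, J7's earliest start moves from 9 to 0.
New critical path: J4→J8→J9 = 9+12+5 = 26 ⇒ 26 weeks.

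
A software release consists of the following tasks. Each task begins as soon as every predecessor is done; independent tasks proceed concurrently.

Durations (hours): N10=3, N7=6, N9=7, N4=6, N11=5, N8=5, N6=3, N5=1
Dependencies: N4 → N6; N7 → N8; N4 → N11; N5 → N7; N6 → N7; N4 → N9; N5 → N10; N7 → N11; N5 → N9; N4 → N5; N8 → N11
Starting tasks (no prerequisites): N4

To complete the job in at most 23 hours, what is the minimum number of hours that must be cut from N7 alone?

Current finish: 25 hours; target: 23.
N7 is on every critical path, so each hour cut from N7 cuts the finish by one (this holds down to a finish of 20).
Need 25 − 23 = 2 hours off N7 → N7 becomes 4 hours, finish becomes 23.

2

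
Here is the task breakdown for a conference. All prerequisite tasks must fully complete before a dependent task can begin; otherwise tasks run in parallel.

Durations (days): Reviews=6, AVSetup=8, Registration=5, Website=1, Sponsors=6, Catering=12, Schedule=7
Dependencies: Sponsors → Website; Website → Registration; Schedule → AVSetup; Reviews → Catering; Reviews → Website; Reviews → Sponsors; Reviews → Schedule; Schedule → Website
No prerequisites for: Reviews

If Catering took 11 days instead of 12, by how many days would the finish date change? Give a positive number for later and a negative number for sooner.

0

Actual critical path: Reviews→Schedule→AVSetup = 6+7+8 = 21 ⇒ 21 days.
Catering has 3 days of float (longest path through it is 18).
That remains the longest chain; total 21 days.
Change in finish: 21 − 21 = +0 days.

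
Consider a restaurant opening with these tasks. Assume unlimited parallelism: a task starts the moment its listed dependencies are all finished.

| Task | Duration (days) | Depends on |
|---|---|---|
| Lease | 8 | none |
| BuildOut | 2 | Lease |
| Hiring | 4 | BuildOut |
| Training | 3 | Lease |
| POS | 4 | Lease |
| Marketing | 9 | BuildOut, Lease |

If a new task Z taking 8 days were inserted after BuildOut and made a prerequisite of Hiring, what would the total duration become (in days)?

Originally the restaurant opening takes 19 days.
With Z inserted, Hiring now waits for max(BuildOut, Z).
New critical path: Lease→BuildOut→Z→Hiring = 8+2+8+4 = 22 ⇒ 22 days.

22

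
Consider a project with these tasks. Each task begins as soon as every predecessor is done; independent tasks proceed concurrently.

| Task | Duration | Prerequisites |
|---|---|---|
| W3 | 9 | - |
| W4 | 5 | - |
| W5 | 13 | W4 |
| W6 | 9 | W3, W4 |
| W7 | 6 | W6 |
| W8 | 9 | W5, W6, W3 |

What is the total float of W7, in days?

The longest chain is W3→W6→W8 = 9+9+9 = 27; overall finish 27 days.
W7 finishes as early as 24 and must finish by 27.
Float = 27 − 24 = 3.

3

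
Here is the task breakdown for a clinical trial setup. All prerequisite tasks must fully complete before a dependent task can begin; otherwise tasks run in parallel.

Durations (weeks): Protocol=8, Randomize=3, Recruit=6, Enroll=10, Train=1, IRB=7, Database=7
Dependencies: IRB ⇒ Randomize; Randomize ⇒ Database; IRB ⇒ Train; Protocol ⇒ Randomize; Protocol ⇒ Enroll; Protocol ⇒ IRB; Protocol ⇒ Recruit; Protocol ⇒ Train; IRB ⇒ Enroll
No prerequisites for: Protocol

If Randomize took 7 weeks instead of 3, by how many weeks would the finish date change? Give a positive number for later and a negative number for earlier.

Critical path before the change: Protocol→IRB→Randomize→Database = 8+7+3+7 = 25 giving 25 weeks.
Since Randomize is critical, the +4 change carries straight to that chain (now 29 weeks).
The critical path is still Protocol→IRB→Randomize→Database; finish is now 29 weeks.
Change in finish: 29 − 25 = +4 weeks.

4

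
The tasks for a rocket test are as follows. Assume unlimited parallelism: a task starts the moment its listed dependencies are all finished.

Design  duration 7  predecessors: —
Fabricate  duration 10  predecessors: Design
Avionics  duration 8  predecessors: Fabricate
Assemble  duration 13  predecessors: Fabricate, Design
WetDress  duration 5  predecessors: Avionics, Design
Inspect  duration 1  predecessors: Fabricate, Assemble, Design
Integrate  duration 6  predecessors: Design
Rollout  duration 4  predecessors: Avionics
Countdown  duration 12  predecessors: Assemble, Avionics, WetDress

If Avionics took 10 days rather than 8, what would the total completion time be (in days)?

The binding path is Design→Fabricate→Avionics→WetDress→Countdown = 7+10+8+5+12 = 42; finish at 42 days.
Avionics is on the critical path; changing it to 10 makes that path 44 days.
That remains the longest chain; total 44 days.

44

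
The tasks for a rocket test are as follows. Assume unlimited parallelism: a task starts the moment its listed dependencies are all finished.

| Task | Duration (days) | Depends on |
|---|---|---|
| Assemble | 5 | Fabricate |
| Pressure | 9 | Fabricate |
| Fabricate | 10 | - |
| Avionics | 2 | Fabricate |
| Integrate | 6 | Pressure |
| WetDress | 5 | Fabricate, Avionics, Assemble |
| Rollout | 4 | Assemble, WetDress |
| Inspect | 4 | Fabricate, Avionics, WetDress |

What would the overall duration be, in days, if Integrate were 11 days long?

30

As given, the longest chain is Fabricate→Pressure→Integrate = 10+9+6 = 25, so the finish is 25 days.
Integrate is on the critical path; changing it to 11 makes that path 30 days.
The critical path is still Fabricate→Pressure→Integrate; finish is now 30 days.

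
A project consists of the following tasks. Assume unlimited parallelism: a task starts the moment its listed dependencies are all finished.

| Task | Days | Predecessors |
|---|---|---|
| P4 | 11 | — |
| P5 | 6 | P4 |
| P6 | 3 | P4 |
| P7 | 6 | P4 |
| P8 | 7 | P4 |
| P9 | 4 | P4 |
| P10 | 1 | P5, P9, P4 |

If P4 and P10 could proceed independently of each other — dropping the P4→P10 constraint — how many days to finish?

18

Before: longest chain P4→P5→P10 = 11+6+1 = 18, finish 18.
Dropping P4→P10 doesn't change P10's earliest start (17); another predecessor still binds.
The longest chain is now P4→P5→P10 = 11+6+1 = 18, so the project takes 18 days.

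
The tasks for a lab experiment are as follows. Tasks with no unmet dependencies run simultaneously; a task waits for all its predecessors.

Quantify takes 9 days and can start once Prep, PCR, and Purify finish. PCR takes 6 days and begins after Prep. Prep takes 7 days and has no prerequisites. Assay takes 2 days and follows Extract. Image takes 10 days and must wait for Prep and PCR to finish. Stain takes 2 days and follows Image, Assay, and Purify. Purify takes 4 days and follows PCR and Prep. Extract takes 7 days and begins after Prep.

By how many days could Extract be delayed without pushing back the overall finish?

Critical path: Prep→PCR→Purify→Quantify = 7+6+4+9 = 26, so the finish is 26 days.
Extract finishes as early as 14 and must finish by 22.
Float = 26 − 18 = 8.

8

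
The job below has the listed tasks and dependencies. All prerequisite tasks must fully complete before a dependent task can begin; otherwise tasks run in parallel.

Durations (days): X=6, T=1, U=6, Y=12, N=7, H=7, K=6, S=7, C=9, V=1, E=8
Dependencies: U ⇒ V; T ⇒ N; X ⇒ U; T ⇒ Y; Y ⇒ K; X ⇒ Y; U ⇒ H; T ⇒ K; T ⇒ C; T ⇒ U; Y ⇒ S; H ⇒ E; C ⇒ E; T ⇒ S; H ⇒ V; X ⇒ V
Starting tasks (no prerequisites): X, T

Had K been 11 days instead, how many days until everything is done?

The binding path is X→U→H→E = 6+6+7+8 = 27; finish at 27 days.
The longest path through K is only 24 days, so K has float 3.
Now X→Y→K = 6+12+11 = 29 is longest, so the finish becomes 29 days.

29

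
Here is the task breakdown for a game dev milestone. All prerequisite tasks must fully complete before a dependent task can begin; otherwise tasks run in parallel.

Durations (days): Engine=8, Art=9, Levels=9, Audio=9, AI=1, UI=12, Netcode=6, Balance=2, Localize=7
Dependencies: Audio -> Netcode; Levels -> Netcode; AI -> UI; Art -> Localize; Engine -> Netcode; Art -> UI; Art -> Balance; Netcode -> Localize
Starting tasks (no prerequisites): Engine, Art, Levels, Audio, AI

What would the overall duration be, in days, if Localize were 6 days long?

21

The binding path is Levels→Netcode→Localize = 9+6+7 = 22; finish at 22 days.
Localize lies on that path, so at 6 days the path becomes 21 days.
Now Art→UI = 9+12 = 21 is longest, so the finish becomes 21 days.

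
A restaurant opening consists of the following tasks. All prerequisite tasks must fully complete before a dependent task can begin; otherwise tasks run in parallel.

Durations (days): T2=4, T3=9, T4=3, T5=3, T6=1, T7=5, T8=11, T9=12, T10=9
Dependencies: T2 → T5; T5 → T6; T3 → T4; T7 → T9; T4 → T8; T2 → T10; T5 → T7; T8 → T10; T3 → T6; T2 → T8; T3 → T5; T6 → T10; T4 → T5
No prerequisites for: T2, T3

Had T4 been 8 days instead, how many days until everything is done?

37

As given, the longest chain is T3→T4→T5→T7→T9 = 9+3+3+5+12 = 32, so the finish is 32 days.
T4 lies on that path, so at 8 days the path becomes 37 days.
That remains the longest chain; total 37 days.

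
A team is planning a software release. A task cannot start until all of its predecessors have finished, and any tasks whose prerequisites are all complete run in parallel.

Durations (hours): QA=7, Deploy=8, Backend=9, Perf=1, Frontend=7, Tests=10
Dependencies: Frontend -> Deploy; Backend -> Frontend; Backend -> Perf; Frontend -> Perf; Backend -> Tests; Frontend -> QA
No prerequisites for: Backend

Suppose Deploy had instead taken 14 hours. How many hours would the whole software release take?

30

As given, the longest chain is Backend→Frontend→Deploy = 9+7+8 = 24, so the finish is 24 hours.
Since Deploy is critical, the +6 change carries straight to that chain (now 30 hours).
The critical path is still Backend→Frontend→Deploy; finish is now 30 hours.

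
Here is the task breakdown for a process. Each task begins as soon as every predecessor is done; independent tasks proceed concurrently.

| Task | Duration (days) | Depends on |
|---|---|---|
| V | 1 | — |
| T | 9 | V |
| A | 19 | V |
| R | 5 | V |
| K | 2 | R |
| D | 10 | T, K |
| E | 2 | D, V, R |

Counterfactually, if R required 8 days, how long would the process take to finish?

Actual critical path: V→T→D→E = 1+9+10+2 = 22 ⇒ 22 days.
The longest path through R is only 20 days, so R has float 2.
New critical path: V→R→K→D→E = 1+8+2+10+2 = 23 ⇒ 23 days.

23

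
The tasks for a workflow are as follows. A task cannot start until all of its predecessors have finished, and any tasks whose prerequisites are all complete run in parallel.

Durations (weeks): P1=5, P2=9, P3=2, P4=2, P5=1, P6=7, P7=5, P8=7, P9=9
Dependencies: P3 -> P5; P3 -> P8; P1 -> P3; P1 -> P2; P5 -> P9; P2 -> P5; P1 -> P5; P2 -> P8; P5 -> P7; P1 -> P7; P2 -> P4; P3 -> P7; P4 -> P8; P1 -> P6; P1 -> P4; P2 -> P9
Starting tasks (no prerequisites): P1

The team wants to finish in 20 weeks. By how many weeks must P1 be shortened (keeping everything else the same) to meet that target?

4

Current finish: 24 weeks; target: 20.
P1 is on every critical path, so each week cut from P1 cuts the finish by one (this holds down to a finish of 20).
Need 24 − 20 = 4 weeks off P1 → P1 becomes 1 week, finish becomes 20.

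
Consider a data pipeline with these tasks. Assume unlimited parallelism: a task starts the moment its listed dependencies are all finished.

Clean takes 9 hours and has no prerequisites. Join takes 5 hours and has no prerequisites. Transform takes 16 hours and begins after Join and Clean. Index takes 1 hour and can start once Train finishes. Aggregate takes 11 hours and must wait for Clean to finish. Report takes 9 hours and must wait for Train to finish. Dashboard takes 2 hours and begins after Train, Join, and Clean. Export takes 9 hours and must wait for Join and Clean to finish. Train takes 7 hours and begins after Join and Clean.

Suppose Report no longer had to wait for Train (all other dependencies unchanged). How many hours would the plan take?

With the dependency in place, Clean→Transform = 9+16 = 25 sets the finish at 25 hours.
Without Train→Report, Report's earliest start moves from 16 to 0.
New critical path: Clean→Transform = 9+16 = 25 ⇒ 25 hours.

25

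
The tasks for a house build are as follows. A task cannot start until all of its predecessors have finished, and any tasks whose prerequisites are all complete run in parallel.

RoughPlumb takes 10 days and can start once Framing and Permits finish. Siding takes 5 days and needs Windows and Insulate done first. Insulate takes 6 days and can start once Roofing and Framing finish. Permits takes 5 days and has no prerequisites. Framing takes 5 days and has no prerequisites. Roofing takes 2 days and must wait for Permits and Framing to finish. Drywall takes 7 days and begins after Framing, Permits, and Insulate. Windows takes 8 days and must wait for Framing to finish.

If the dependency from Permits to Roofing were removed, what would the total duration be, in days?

20

Before: longest chain Permits→Roofing→Insulate→Drywall = 5+2+6+7 = 20, finish 20.
Dropping Permits→Roofing doesn't change Roofing's earliest start (5); another predecessor still binds.
The longest chain is now Framing→Roofing→Insulate→Drywall = 5+2+6+7 = 20, so the schedule takes 20 days.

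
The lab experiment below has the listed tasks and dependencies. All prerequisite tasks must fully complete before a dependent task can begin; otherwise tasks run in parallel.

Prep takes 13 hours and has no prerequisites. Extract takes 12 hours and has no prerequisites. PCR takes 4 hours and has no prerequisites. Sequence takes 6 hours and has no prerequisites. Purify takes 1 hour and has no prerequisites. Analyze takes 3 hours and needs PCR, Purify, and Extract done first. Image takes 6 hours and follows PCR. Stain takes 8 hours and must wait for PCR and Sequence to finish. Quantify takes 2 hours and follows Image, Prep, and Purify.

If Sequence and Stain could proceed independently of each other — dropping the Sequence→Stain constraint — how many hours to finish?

15

Original critical path: Prep→Quantify = 13+2 = 15 ⇒ 15 hours.
Without Sequence→Stain, Stain's earliest start moves from 6 to 4.
The longest chain is now Prep→Quantify = 13+2 = 15, so the plan takes 15 hours.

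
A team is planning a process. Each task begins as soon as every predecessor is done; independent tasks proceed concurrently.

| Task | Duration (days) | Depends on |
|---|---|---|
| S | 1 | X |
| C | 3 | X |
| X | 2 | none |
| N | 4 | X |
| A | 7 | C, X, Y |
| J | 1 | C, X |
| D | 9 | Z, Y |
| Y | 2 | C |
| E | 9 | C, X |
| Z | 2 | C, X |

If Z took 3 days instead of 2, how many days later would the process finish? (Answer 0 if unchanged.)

As given, the longest chain is X→C→Z→D = 2+3+2+9 = 16, so the finish is 16 days.
Z is on the critical path; changing it to 3 makes that path 17 days.
The critical path is still X→C→Z→D; finish is now 17 days.
Change in finish: 17 − 16 = +1 days.

1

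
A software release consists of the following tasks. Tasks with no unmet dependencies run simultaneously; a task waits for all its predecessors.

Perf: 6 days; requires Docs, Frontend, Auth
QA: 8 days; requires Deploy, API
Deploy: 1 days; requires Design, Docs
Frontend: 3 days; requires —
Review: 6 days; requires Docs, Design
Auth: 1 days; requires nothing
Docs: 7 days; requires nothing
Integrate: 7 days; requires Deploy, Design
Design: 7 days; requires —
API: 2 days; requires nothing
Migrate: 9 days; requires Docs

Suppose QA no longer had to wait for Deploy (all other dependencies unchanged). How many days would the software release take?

Original critical path: Design→Deploy→QA = 7+1+8 = 16 ⇒ 16 days.
Without Deploy→QA, QA's earliest start moves from 8 to 2.
The longest chain is now Docs→Migrate = 7+9 = 16, so the software release takes 16 days.

16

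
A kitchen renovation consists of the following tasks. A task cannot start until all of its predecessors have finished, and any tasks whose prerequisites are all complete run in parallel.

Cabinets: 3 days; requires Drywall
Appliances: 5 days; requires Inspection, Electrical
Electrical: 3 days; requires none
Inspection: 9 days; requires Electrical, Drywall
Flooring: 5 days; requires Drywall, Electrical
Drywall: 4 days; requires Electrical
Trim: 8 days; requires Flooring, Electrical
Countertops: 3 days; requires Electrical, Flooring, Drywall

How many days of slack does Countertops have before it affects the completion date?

6

Electrical→Drywall→Inspection→Appliances = 3+4+9+5 = 21 sets the makespan at 21 days.
The longest chain containing Countertops totals 15 days.
Float = 21 − 15 = 6.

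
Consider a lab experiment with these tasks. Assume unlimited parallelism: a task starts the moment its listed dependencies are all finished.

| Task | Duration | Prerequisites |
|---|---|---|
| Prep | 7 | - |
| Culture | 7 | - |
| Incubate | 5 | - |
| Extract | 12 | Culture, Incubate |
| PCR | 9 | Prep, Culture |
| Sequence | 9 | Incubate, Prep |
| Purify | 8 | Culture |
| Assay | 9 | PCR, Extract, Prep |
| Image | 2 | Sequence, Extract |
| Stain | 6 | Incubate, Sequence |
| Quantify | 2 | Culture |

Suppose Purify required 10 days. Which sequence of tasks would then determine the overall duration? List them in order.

Culture, Extract, Assay

The binding path is Culture→Extract→Assay = 7+12+9 = 28; finish at 28 days.
The longest path through Purify is only 15 days, so Purify has float 13.
The critical path is still Culture→Extract→Assay; finish is now 28 days.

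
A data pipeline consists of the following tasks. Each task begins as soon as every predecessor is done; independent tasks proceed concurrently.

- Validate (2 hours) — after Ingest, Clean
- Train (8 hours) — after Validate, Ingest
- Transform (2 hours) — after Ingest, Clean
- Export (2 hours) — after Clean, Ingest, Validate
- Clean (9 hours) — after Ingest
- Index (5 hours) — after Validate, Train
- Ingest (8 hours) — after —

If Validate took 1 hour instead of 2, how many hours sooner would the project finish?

As given, the longest chain is Ingest→Clean→Validate→Train→Index = 8+9+2+8+5 = 32, so the finish is 32 hours.
Validate is on the critical path; changing it to 1 makes that path 31 hours.
That remains the longest chain; total 31 hours.
Change in finish: 31 − 32 = -1 hours.

1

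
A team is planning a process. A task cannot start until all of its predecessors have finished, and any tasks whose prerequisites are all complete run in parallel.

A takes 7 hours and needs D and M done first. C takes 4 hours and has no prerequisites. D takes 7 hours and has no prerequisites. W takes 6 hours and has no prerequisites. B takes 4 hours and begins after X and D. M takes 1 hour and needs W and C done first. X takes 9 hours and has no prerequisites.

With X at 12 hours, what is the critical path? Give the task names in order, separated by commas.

Baseline: W→M→A = 6+1+7 = 14 → 14 hours.
X has 1 hour of float (longest path through it is 13).
Now X→B = 12+4 = 16 is longest, so the finish becomes 16 hours.

X, B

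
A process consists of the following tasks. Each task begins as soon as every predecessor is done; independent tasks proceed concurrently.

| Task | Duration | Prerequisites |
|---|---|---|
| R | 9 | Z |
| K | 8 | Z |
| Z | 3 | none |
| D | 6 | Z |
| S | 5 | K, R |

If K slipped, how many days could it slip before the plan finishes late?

The longest chain is Z→R→S = 3+9+5 = 17; overall finish 17 days.
Longest path through K: 16 days (earliest finish 11, latest finish 12).
Slack of K = 4 − 3 = 1 day.

1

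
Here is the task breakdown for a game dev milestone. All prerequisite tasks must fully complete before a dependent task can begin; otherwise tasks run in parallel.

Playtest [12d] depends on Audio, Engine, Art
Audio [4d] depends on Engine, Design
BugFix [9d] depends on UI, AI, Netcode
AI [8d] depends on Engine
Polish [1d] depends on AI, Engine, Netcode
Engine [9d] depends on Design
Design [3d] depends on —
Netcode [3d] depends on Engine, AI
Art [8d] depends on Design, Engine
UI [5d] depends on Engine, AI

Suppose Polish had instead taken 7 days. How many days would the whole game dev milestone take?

The binding path is Design→Engine→AI→UI→BugFix = 3+9+8+5+9 = 34; finish at 34 days.
Polish has 10 days of float (longest path through it is 24).
That remains the longest chain; total 34 days.

34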